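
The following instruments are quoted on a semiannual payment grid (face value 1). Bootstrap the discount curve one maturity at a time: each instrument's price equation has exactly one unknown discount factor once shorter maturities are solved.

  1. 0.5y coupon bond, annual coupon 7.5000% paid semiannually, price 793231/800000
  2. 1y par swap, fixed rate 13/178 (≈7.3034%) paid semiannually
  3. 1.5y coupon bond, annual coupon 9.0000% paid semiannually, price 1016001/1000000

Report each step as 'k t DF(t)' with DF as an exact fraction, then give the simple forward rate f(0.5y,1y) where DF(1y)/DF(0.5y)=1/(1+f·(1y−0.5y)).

step 1 [0.5y] bond c/2=3/80: DF=(793231/800000 − 3/80·(0))/(1+3/80) = 9557/10000 ≈ 0.955700
step 2 [1y] swap r/2=13/356: DF=(1 − 13/356·(0.955700))/(1+13/356) = 9311/10000 ≈ 0.931100
step 3 [1.5y] bond c/2=9/200: DF=(1016001/1000000 − 9/200·(0.955700+0.931100))/(1+9/200) = 891/1000 ≈ 0.891000

1 1/2 9557/10000
2 1 9311/10000
3 3/2 891/1000
f(0.5y,1y) = ((9557/10000)/(9311/10000) − 1)/(1/2) = 492/9311 ≈ 5.2841%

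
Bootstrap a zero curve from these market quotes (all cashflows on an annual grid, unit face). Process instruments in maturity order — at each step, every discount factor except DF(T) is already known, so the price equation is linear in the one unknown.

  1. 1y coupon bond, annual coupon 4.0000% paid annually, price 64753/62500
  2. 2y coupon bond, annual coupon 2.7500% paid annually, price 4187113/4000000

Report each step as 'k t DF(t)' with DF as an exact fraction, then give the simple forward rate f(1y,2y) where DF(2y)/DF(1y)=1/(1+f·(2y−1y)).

step 1 [1y] bond c/1=1/25: DF=(64753/62500 − 1/25·(0))/(1+1/25) = 4981/5000 ≈ 0.996200
step 2 [2y] bond c/1=11/400: DF=(4187113/4000000 − 11/400·(0.996200))/(1+11/400) = 9921/10000 ≈ 0.992100

1 1 4981/5000
2 2 9921/10000
f(1y,2y) = ((4981/5000)/(9921/10000) − 1)/(1) = 41/9921 ≈ 0.4133%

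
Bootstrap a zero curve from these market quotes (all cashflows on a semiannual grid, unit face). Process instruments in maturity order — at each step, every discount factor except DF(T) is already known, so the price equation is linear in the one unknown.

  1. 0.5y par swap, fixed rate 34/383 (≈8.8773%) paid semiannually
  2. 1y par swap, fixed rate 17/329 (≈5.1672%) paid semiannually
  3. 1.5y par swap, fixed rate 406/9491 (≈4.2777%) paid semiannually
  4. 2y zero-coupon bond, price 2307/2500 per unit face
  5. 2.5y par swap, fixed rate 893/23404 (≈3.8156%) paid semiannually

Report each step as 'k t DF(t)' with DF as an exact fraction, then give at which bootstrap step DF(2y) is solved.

step 1 [0.5y] swap r/2=17/383: DF=(1 − 17/383·(0))/(1+17/383) = 383/400 ≈ 0.957500
step 2 [1y] swap r/2=17/658: DF=(1 − 17/658·(0.957500))/(1+17/658) = 9507/10000 ≈ 0.950700
step 3 [1.5y] swap r/2=203/9491: DF=(1 − 203/9491·(0.957500+0.950700))/(1+203/9491) = 9391/10000 ≈ 0.939100
step 4 [2y] zero: DF = P = 2307/2500 ≈ 0.922800
step 5 [2.5y] swap r/2=893/46808: DF=(1 − 893/46808·(0.957500+0.950700+0.939100+0.922800))/(1+893/46808) = 9107/10000 ≈ 0.910700

1 1/2 383/400
2 1 9507/10000
3 3/2 9391/10000
4 2 2307/2500
5 5/2 9107/10000
DF(2y) is solved at step 4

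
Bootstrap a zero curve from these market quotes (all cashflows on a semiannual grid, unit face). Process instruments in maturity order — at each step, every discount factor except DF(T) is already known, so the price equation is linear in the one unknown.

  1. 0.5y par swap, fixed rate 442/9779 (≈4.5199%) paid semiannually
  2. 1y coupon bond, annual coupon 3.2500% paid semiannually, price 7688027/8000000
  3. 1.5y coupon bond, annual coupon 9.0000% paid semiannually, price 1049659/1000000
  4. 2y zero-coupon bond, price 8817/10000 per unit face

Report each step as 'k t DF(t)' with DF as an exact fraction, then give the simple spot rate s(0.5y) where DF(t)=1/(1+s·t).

1 1/2 9779/10000
2 1 93/100
3 3/2 9223/10000
4 2 8817/10000
s(0.5y) = (1/(9779/10000) − 1)/(1/2) = 442/9779 ≈ 4.5199%

step 1 [0.5y] swap r/2=221/9779: DF=(1 − 221/9779·(0))/(1+221/9779) = 9779/10000 ≈ 0.977900
step 2 [1y] bond c/2=13/800: DF=(7688027/8000000 − 13/800·(0.977900))/(1+13/800) = 93/100 ≈ 0.930000
step 3 [1.5y] bond c/2=9/200: DF=(1049659/1000000 − 9/200·(0.977900+0.930000))/(1+9/200) = 9223/10000 ≈ 0.922300
step 4 [2y] zero: DF = P = 8817/10000 ≈ 0.881700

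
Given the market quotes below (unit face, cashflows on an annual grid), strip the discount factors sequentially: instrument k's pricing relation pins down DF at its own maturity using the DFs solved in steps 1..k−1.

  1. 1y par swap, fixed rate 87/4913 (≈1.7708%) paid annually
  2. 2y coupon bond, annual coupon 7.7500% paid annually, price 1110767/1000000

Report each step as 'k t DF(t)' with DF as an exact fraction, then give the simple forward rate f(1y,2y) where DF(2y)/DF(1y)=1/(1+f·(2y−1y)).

step 1 [1y] swap r/1=87/4913: DF=(1 − 87/4913·(0))/(1+87/4913) = 4913/5000 ≈ 0.982600
step 2 [2y] bond c/1=31/400: DF=(1110767/1000000 − 31/400·(0.982600))/(1+31/400) = 4801/5000 ≈ 0.960200

1 1 4913/5000
2 2 4801/5000
f(1y,2y) = ((4913/5000)/(4801/5000) − 1)/(1) = 112/4801 ≈ 2.3328%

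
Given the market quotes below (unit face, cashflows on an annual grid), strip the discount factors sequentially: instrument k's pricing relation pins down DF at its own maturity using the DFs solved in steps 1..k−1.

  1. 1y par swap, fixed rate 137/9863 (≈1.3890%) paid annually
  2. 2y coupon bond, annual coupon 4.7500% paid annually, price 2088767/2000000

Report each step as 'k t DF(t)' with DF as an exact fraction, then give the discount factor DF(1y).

1 1 9863/10000
2 2 9523/10000
DF(1y) = 9863/10000 ≈ 0.986300

step 1 [1y] swap r/1=137/9863: DF=(1 − 137/9863·(0))/(1+137/9863) = 9863/10000 ≈ 0.986300
step 2 [2y] bond c/1=19/400: DF=(2088767/2000000 − 19/400·(0.986300))/(1+19/400) = 9523/10000 ≈ 0.952300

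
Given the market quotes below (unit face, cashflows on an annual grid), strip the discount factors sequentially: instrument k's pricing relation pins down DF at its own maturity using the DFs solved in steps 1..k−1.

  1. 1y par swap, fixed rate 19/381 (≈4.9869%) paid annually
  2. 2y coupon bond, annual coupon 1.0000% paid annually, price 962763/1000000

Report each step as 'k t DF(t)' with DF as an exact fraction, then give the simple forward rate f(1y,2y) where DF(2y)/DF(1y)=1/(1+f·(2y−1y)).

step 1 [1y] swap r/1=19/381: DF=(1 − 19/381·(0))/(1+19/381) = 381/400 ≈ 0.952500
step 2 [2y] bond c/1=1/100: DF=(962763/1000000 − 1/100·(0.952500))/(1+1/100) = 4719/5000 ≈ 0.943800

1 1 381/400
2 2 4719/5000
f(1y,2y) = ((381/400)/(4719/5000) − 1)/(1) = 29/3146 ≈ 0.9218%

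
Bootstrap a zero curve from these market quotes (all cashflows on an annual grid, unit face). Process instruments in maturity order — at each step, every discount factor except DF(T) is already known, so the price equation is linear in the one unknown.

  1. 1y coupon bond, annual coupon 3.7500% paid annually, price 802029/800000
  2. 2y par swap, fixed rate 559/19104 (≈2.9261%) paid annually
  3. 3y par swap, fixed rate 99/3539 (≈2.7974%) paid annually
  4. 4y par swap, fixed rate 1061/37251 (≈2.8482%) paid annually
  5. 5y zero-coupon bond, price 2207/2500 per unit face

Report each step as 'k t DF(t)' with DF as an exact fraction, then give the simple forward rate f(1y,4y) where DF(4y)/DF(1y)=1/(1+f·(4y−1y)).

step 1 [1y] bond c/1=3/80: DF=(802029/800000 − 3/80·(0))/(1+3/80) = 9663/10000 ≈ 0.966300
step 2 [2y] swap r/1=559/19104: DF=(1 − 559/19104·(0.966300))/(1+559/19104) = 9441/10000 ≈ 0.944100
step 3 [3y] swap r/1=99/3539: DF=(1 − 99/3539·(0.966300+0.944100))/(1+99/3539) = 1151/1250 ≈ 0.920800
step 4 [4y] swap r/1=1061/37251: DF=(1 − 1061/37251·(0.966300+0.944100+0.920800))/(1+1061/37251) = 8939/10000 ≈ 0.893900
step 5 [5y] zero: DF = P = 2207/2500 ≈ 0.882800

1 1 9663/10000
2 2 9441/10000
3 3 1151/1250
4 4 8939/10000
5 5 2207/2500
f(1y,4y) = ((9663/10000)/(8939/10000) − 1)/(3) = 724/26817 ≈ 2.6998%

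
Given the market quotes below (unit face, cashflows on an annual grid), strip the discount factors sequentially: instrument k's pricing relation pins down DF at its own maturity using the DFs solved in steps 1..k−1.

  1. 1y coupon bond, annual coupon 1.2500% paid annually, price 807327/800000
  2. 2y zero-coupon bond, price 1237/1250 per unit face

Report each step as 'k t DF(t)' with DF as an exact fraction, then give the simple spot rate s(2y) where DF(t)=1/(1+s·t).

step 1 [1y] bond c/1=1/80: DF=(807327/800000 − 1/80·(0))/(1+1/80) = 9967/10000 ≈ 0.996700
step 2 [2y] zero: DF = P = 1237/1250 ≈ 0.989600

1 1 9967/10000
2 2 1237/1250
s(2y) = (1/(1237/1250) − 1)/(2) = 13/2474 ≈ 0.5255%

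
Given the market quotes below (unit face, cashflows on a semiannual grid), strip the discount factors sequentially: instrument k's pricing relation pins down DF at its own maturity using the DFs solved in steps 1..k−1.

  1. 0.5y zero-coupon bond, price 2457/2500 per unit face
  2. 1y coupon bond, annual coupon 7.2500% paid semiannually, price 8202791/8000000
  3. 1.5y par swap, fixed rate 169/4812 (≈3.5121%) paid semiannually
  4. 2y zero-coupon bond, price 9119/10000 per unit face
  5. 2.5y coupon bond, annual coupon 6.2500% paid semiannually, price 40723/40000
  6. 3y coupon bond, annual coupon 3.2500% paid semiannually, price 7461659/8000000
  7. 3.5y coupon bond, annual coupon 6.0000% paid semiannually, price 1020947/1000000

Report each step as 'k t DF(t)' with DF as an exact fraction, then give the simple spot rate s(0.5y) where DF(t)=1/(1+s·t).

step 1 [0.5y] zero: DF = P = 2457/2500 ≈ 0.982800
step 2 [1y] bond c/2=29/800: DF=(8202791/8000000 − 29/800·(0.982800))/(1+29/800) = 9551/10000 ≈ 0.955100
step 3 [1.5y] swap r/2=169/9624: DF=(1 − 169/9624·(0.982800+0.955100))/(1+169/9624) = 9493/10000 ≈ 0.949300
step 4 [2y] zero: DF = P = 9119/10000 ≈ 0.911900
step 5 [2.5y] bond c/2=1/32: DF=(40723/40000 − 1/32·(0.982800+0.955100+0.949300+0.911900))/(1+1/32) = 8721/10000 ≈ 0.872100
step 6 [3y] bond c/2=13/800: DF=(7461659/8000000 − 13/800·(0.982800+0.955100+0.949300+0.911900+0.872100))/(1+13/800) = 8431/10000 ≈ 0.843100
step 7 [3.5y] bond c/2=3/100: DF=(1020947/1000000 − 3/100·(0.982800+0.955100+0.949300+0.911900+0.872100+0.843100))/(1+3/100) = 4153/5000 ≈ 0.830600

1 1/2 2457/2500
2 1 9551/10000
3 3/2 9493/10000
4 2 9119/10000
5 5/2 8721/10000
6 3 8431/10000
7 7/2 4153/5000
s(0.5y) = (1/(2457/2500) − 1)/(1/2) = 86/2457 ≈ 3.5002%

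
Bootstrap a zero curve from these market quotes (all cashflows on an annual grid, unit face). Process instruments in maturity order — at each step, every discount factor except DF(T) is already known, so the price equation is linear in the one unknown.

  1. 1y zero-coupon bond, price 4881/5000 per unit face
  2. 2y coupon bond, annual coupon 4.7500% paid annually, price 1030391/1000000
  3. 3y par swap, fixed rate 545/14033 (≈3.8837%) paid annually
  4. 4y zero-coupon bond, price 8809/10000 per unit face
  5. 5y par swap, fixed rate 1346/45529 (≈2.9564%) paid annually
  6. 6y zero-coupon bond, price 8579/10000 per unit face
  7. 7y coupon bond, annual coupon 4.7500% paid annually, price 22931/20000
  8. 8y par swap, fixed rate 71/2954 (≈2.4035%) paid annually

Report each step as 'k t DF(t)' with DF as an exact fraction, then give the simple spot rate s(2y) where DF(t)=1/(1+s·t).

1 1 4881/5000
2 2 4697/5000
3 3 891/1000
4 4 8809/10000
5 5 4327/5000
6 6 8579/10000
7 7 2123/2500
8 8 1037/1250
s(2y) = (1/(4697/5000) − 1)/(2) = 303/9394 ≈ 3.2255%

step 1 [1y] zero: DF = P = 4881/5000 ≈ 0.976200
step 2 [2y] bond c/1=19/400: DF=(1030391/1000000 − 19/400·(0.976200))/(1+19/400) = 4697/5000 ≈ 0.939400
step 3 [3y] swap r/1=545/14033: DF=(1 − 545/14033·(0.976200+0.939400))/(1+545/14033) = 891/1000 ≈ 0.891000
step 4 [4y] zero: DF = P = 8809/10000 ≈ 0.880900
step 5 [5y] swap r/1=1346/45529: DF=(1 − 1346/45529·(0.976200+0.939400+0.891000+0.880900))/(1+1346/45529) = 4327/5000 ≈ 0.865400
step 6 [6y] zero: DF = P = 8579/10000 ≈ 0.857900
step 7 [7y] bond c/1=19/400: DF=(22931/20000 − 19/400·(0.976200+0.939400+0.891000+0.880900+0.865400+0.857900))/(1+19/400) = 2123/2500 ≈ 0.849200
step 8 [8y] swap r/1=71/2954: DF=(1 − 71/2954·(0.976200+0.939400+0.891000+0.880900+0.865400+0.857900+0.849200))/(1+71/2954) = 1037/1250 ≈ 0.829600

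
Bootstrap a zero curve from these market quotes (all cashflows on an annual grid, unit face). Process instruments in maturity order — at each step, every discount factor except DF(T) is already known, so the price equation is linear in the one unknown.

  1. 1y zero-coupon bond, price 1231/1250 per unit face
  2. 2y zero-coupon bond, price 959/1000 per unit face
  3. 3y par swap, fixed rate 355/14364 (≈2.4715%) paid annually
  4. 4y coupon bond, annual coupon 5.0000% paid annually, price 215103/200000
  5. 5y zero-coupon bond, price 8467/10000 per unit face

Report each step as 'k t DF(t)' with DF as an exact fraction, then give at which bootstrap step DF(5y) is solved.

step 1 [1y] zero: DF = P = 1231/1250 ≈ 0.984800
step 2 [2y] zero: DF = P = 959/1000 ≈ 0.959000
step 3 [3y] swap r/1=355/14364: DF=(1 − 355/14364·(0.984800+0.959000))/(1+355/14364) = 929/1000 ≈ 0.929000
step 4 [4y] bond c/1=1/20: DF=(215103/200000 − 1/20·(0.984800+0.959000+0.929000))/(1+1/20) = 71/80 ≈ 0.887500
step 5 [5y] zero: DF = P = 8467/10000 ≈ 0.846700

1 1 1231/1250
2 2 959/1000
3 3 929/1000
4 4 71/80
5 5 8467/10000
DF(5y) is solved at step 5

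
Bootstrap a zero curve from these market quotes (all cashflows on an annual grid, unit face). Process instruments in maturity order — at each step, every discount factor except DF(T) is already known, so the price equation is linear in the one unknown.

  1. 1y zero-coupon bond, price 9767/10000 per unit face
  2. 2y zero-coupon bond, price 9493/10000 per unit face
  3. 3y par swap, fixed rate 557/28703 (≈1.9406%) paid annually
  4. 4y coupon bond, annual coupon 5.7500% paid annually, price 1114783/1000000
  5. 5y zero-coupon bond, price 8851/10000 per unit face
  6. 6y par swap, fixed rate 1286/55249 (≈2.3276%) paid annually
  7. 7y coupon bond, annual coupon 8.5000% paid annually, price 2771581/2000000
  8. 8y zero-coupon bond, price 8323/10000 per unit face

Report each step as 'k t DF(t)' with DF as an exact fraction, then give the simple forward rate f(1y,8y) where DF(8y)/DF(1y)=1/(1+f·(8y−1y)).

step 1 [1y] zero: DF = P = 9767/10000 ≈ 0.976700
step 2 [2y] zero: DF = P = 9493/10000 ≈ 0.949300
step 3 [3y] swap r/1=557/28703: DF=(1 − 557/28703·(0.976700+0.949300))/(1+557/28703) = 9443/10000 ≈ 0.944300
step 4 [4y] bond c/1=23/400: DF=(1114783/1000000 − 23/400·(0.976700+0.949300+0.944300))/(1+23/400) = 8981/10000 ≈ 0.898100
step 5 [5y] zero: DF = P = 8851/10000 ≈ 0.885100
step 6 [6y] swap r/1=1286/55249: DF=(1 − 1286/55249·(0.976700+0.949300+0.944300+0.898100+0.885100))/(1+1286/55249) = 4357/5000 ≈ 0.871400
step 7 [7y] bond c/1=17/200: DF=(2771581/2000000 − 17/200·(0.976700+0.949300+0.944300+0.898100+0.885100+0.871400))/(1+17/200) = 2111/2500 ≈ 0.844400
step 8 [8y] zero: DF = P = 8323/10000 ≈ 0.832300

1 1 9767/10000
2 2 9493/10000
3 3 9443/10000
4 4 8981/10000
5 5 8851/10000
6 6 4357/5000
7 7 2111/2500
8 8 8323/10000
f(1y,8y) = ((9767/10000)/(8323/10000) − 1)/(7) = 1444/58261 ≈ 2.4785%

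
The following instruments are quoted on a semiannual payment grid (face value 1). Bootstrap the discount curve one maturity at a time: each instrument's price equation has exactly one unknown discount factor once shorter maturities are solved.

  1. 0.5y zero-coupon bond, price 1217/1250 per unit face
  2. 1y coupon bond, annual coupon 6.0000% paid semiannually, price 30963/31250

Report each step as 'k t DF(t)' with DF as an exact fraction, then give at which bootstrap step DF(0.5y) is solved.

step 1 [0.5y] zero: DF = P = 1217/1250 ≈ 0.973600
step 2 [1y] bond c/2=3/100: DF=(30963/31250 − 3/100·(0.973600))/(1+3/100) = 1167/1250 ≈ 0.933600

1 1/2 1217/1250
2 1 1167/1250
DF(0.5y) is solved at step 1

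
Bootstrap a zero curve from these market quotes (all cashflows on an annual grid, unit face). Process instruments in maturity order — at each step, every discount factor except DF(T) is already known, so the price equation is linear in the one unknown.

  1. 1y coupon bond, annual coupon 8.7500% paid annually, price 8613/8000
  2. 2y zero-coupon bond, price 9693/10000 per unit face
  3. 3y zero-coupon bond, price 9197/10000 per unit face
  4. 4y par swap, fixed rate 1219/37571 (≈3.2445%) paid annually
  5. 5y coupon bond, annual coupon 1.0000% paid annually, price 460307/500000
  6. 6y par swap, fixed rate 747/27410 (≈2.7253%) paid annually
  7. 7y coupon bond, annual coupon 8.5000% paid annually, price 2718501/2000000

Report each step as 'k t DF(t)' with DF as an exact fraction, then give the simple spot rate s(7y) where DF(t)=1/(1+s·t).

step 1 [1y] bond c/1=7/80: DF=(8613/8000 − 7/80·(0))/(1+7/80) = 99/100 ≈ 0.990000
step 2 [2y] zero: DF = P = 9693/10000 ≈ 0.969300
step 3 [3y] zero: DF = P = 9197/10000 ≈ 0.919700
step 4 [4y] swap r/1=1219/37571: DF=(1 − 1219/37571·(0.990000+0.969300+0.919700))/(1+1219/37571) = 8781/10000 ≈ 0.878100
step 5 [5y] bond c/1=1/100: DF=(460307/500000 − 1/100·(0.990000+0.969300+0.919700+0.878100))/(1+1/100) = 8743/10000 ≈ 0.874300
step 6 [6y] swap r/1=747/27410: DF=(1 − 747/27410·(0.990000+0.969300+0.919700+0.878100+0.874300))/(1+747/27410) = 4253/5000 ≈ 0.850600
step 7 [7y] bond c/1=17/200: DF=(2718501/2000000 − 17/200·(0.990000+0.969300+0.919700+0.878100+0.874300+0.850600))/(1+17/200) = 8233/10000 ≈ 0.823300

1 1 99/100
2 2 9693/10000
3 3 9197/10000
4 4 8781/10000
5 5 8743/10000
6 6 4253/5000
7 7 8233/10000
s(7y) = (1/(8233/10000) − 1)/(7) = 1767/57631 ≈ 3.0661%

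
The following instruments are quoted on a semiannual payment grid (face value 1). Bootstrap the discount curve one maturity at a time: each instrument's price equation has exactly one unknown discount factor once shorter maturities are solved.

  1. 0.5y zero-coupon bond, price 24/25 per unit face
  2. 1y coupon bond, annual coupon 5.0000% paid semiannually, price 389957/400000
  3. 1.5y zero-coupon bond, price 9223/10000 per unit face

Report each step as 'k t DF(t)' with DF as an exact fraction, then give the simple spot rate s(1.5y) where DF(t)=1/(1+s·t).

1 1/2 24/25
2 1 9277/10000
3 3/2 9223/10000
s(1.5y) = (1/(9223/10000) − 1)/(3/2) = 518/9223 ≈ 5.6164%

step 1 [0.5y] zero: DF = P = 24/25 ≈ 0.960000
step 2 [1y] bond c/2=1/40: DF=(389957/400000 − 1/40·(0.960000))/(1+1/40) = 9277/10000 ≈ 0.927700
step 3 [1.5y] zero: DF = P = 9223/10000 ≈ 0.922300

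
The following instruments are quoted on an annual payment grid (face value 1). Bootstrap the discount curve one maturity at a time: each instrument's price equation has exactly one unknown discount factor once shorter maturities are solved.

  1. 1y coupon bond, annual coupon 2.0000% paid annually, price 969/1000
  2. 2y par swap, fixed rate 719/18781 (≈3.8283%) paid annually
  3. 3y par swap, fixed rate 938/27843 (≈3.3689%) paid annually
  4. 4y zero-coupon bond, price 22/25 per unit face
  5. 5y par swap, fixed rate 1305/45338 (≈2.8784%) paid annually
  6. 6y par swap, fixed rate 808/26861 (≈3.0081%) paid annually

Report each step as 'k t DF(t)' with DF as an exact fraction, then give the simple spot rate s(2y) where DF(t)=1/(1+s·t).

step 1 [1y] bond c/1=1/50: DF=(969/1000 − 1/50·(0))/(1+1/50) = 19/20 ≈ 0.950000
step 2 [2y] swap r/1=719/18781: DF=(1 − 719/18781·(0.950000))/(1+719/18781) = 9281/10000 ≈ 0.928100
step 3 [3y] swap r/1=938/27843: DF=(1 − 938/27843·(0.950000+0.928100))/(1+938/27843) = 4531/5000 ≈ 0.906200
step 4 [4y] zero: DF = P = 22/25 ≈ 0.880000
step 5 [5y] swap r/1=1305/45338: DF=(1 − 1305/45338·(0.950000+0.928100+0.906200+0.880000))/(1+1305/45338) = 1739/2000 ≈ 0.869500
step 6 [6y] swap r/1=808/26861: DF=(1 − 808/26861·(0.950000+0.928100+0.906200+0.880000+0.869500))/(1+808/26861) = 524/625 ≈ 0.838400

1 1 19/20
2 2 9281/10000
3 3 4531/5000
4 4 22/25
5 5 1739/2000
6 6 524/625
s(2y) = (1/(9281/10000) − 1)/(2) = 719/18562 ≈ 3.8735%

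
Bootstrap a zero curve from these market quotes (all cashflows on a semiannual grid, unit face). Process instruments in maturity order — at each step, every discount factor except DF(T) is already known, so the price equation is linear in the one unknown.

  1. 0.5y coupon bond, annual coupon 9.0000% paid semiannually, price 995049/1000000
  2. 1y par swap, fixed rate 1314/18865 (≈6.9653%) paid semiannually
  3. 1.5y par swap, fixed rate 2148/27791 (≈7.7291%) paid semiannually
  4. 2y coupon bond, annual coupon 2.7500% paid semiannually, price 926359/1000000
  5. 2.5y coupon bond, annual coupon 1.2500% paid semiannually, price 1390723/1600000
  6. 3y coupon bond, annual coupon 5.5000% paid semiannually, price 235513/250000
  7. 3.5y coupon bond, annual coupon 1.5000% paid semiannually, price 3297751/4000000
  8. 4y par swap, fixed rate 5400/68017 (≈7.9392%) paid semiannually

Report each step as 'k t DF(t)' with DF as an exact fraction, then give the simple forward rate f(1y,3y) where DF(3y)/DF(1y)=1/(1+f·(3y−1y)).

1 1/2 4761/5000
2 1 9343/10000
3 3/2 4463/5000
4 2 8761/10000
5 5/2 8411/10000
6 3 1593/2000
7 7/2 7789/10000
8 4 73/100
f(1y,3y) = ((9343/10000)/(1593/2000) − 1)/(2) = 689/7965 ≈ 8.6503%

step 1 [0.5y] bond c/2=9/200: DF=(995049/1000000 − 9/200·(0))/(1+9/200) = 4761/5000 ≈ 0.952200
step 2 [1y] swap r/2=657/18865: DF=(1 − 657/18865·(0.952200))/(1+657/18865) = 9343/10000 ≈ 0.934300
step 3 [1.5y] swap r/2=1074/27791: DF=(1 − 1074/27791·(0.952200+0.934300))/(1+1074/27791) = 4463/5000 ≈ 0.892600
step 4 [2y] bond c/2=11/800: DF=(926359/1000000 − 11/800·(0.952200+0.934300+0.892600))/(1+11/800) = 8761/10000 ≈ 0.876100
step 5 [2.5y] bond c/2=1/160: DF=(1390723/1600000 − 1/160·(0.952200+0.934300+0.892600+0.876100))/(1+1/160) = 8411/10000 ≈ 0.841100
step 6 [3y] bond c/2=11/400: DF=(235513/250000 − 11/400·(0.952200+0.934300+0.892600+0.876100+0.841100))/(1+11/400) = 1593/2000 ≈ 0.796500
step 7 [3.5y] bond c/2=3/400: DF=(3297751/4000000 − 3/400·(0.952200+0.934300+0.892600+0.876100+0.841100+0.796500))/(1+3/400) = 7789/10000 ≈ 0.778900
step 8 [4y] swap r/2=2700/68017: DF=(1 − 2700/68017·(0.952200+0.934300+0.892600+0.876100+0.841100+0.796500+0.778900))/(1+2700/68017) = 73/100 ≈ 0.730000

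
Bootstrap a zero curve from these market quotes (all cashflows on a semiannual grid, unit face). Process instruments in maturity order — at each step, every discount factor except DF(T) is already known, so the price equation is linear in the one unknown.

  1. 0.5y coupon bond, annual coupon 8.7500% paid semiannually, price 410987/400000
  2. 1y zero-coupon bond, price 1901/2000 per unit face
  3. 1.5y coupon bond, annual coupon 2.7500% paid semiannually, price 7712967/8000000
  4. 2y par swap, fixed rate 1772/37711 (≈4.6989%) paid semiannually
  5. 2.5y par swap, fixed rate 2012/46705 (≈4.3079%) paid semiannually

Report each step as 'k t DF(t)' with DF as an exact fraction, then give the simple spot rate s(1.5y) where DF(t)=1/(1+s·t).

1 1/2 2461/2500
2 1 1901/2000
3 3/2 578/625
4 2 4557/5000
5 5/2 4497/5000
s(1.5y) = (1/(578/625) − 1)/(3/2) = 47/867 ≈ 5.4210%

step 1 [0.5y] bond c/2=7/160: DF=(410987/400000 − 7/160·(0))/(1+7/160) = 2461/2500 ≈ 0.984400
step 2 [1y] zero: DF = P = 1901/2000 ≈ 0.950500
step 3 [1.5y] bond c/2=11/800: DF=(7712967/8000000 − 11/800·(0.984400+0.950500))/(1+11/800) = 578/625 ≈ 0.924800
step 4 [2y] swap r/2=886/37711: DF=(1 − 886/37711·(0.984400+0.950500+0.924800))/(1+886/37711) = 4557/5000 ≈ 0.911400
step 5 [2.5y] swap r/2=1006/46705: DF=(1 − 1006/46705·(0.984400+0.950500+0.924800+0.911400))/(1+1006/46705) = 4497/5000 ≈ 0.899400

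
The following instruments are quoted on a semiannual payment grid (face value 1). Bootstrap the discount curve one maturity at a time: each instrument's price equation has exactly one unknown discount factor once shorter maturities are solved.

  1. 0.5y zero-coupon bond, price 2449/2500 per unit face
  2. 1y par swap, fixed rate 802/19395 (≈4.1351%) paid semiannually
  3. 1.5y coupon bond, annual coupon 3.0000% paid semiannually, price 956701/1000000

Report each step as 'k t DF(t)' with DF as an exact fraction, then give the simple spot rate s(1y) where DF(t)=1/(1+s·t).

step 1 [0.5y] zero: DF = P = 2449/2500 ≈ 0.979600
step 2 [1y] swap r/2=401/19395: DF=(1 − 401/19395·(0.979600))/(1+401/19395) = 9599/10000 ≈ 0.959900
step 3 [1.5y] bond c/2=3/200: DF=(956701/1000000 − 3/200·(0.979600+0.959900))/(1+3/200) = 9139/10000 ≈ 0.913900

1 1/2 2449/2500
2 1 9599/10000
3 3/2 9139/10000
s(1y) = (1/(9599/10000) − 1)/(1) = 401/9599 ≈ 4.1775%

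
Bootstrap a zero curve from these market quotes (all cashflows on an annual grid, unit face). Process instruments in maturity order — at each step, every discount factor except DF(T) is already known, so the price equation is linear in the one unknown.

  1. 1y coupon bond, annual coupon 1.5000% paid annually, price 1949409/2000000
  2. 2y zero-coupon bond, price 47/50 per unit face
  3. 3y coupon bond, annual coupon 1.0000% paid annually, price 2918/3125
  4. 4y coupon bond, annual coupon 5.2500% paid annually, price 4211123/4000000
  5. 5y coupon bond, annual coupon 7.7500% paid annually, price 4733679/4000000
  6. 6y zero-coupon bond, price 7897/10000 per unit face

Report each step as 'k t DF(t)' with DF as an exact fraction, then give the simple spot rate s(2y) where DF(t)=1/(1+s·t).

1 1 9603/10000
2 2 47/50
3 3 9057/10000
4 4 8603/10000
5 5 4173/5000
6 6 7897/10000
s(2y) = (1/(47/50) − 1)/(2) = 3/94 ≈ 3.1915%

step 1 [1y] bond c/1=3/200: DF=(1949409/2000000 − 3/200·(0))/(1+3/200) = 9603/10000 ≈ 0.960300
step 2 [2y] zero: DF = P = 47/50 ≈ 0.940000
step 3 [3y] bond c/1=1/100: DF=(2918/3125 − 1/100·(0.960300+0.940000))/(1+1/100) = 9057/10000 ≈ 0.905700
step 4 [4y] bond c/1=21/400: DF=(4211123/4000000 − 21/400·(0.960300+0.940000+0.905700))/(1+21/400) = 8603/10000 ≈ 0.860300
step 5 [5y] bond c/1=31/400: DF=(4733679/4000000 − 31/400·(0.960300+0.940000+0.905700+0.860300))/(1+31/400) = 4173/5000 ≈ 0.834600
step 6 [6y] zero: DF = P = 7897/10000 ≈ 0.789700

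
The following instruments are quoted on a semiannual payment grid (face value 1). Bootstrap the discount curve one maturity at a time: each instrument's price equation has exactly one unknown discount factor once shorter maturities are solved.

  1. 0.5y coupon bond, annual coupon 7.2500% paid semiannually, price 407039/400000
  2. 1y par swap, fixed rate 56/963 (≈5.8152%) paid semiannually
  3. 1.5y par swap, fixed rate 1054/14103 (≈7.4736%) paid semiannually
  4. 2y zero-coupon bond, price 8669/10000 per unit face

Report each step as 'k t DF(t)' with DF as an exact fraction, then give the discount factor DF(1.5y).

step 1 [0.5y] bond c/2=29/800: DF=(407039/400000 − 29/800·(0))/(1+29/800) = 491/500 ≈ 0.982000
step 2 [1y] swap r/2=28/963: DF=(1 − 28/963·(0.982000))/(1+28/963) = 118/125 ≈ 0.944000
step 3 [1.5y] swap r/2=527/14103: DF=(1 − 527/14103·(0.982000+0.944000))/(1+527/14103) = 4473/5000 ≈ 0.894600
step 4 [2y] zero: DF = P = 8669/10000 ≈ 0.866900

1 1/2 491/500
2 1 118/125
3 3/2 4473/5000
4 2 8669/10000
DF(1.5y) = 4473/5000 ≈ 0.894600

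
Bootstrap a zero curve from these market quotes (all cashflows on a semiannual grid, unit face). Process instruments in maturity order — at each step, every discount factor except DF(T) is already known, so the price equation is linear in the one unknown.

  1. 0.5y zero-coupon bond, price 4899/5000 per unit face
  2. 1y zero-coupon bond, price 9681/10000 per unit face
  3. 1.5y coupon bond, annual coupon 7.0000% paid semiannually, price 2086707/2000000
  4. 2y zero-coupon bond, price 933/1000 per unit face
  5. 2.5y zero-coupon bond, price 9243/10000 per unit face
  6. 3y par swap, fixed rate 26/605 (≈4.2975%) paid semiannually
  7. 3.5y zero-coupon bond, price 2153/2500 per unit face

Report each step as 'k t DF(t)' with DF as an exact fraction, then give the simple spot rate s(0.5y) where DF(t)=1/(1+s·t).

1 1/2 4899/5000
2 1 9681/10000
3 3/2 4711/5000
4 2 933/1000
5 5/2 9243/10000
6 3 8791/10000
7 7/2 2153/2500
s(0.5y) = (1/(4899/5000) − 1)/(1/2) = 202/4899 ≈ 4.1233%

step 1 [0.5y] zero: DF = P = 4899/5000 ≈ 0.979800
step 2 [1y] zero: DF = P = 9681/10000 ≈ 0.968100
step 3 [1.5y] bond c/2=7/200: DF=(2086707/2000000 − 7/200·(0.979800+0.968100))/(1+7/200) = 4711/5000 ≈ 0.942200
step 4 [2y] zero: DF = P = 933/1000 ≈ 0.933000
step 5 [2.5y] zero: DF = P = 9243/10000 ≈ 0.924300
step 6 [3y] swap r/2=13/605: DF=(1 − 13/605·(0.979800+0.968100+0.942200+0.933000+0.924300))/(1+13/605) = 8791/10000 ≈ 0.879100
step 7 [3.5y] zero: DF = P = 2153/2500 ≈ 0.861200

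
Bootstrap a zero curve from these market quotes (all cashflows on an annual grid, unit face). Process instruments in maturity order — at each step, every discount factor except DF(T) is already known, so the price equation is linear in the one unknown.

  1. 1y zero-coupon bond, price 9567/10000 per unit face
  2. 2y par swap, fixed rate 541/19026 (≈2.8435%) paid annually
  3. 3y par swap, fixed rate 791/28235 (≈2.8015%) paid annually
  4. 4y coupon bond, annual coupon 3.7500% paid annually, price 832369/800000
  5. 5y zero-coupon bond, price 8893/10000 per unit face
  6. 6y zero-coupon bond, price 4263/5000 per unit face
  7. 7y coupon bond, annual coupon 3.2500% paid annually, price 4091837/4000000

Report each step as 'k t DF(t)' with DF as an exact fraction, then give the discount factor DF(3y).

1 1 9567/10000
2 2 9459/10000
3 3 9209/10000
4 4 563/625
5 5 8893/10000
6 6 4263/5000
7 7 8187/10000
DF(3y) = 9209/10000 ≈ 0.920900

step 1 [1y] zero: DF = P = 9567/10000 ≈ 0.956700
step 2 [2y] swap r/1=541/19026: DF=(1 − 541/19026·(0.956700))/(1+541/19026) = 9459/10000 ≈ 0.945900
step 3 [3y] swap r/1=791/28235: DF=(1 − 791/28235·(0.956700+0.945900))/(1+791/28235) = 9209/10000 ≈ 0.920900
step 4 [4y] bond c/1=3/80: DF=(832369/800000 − 3/80·(0.956700+0.945900+0.920900))/(1+3/80) = 563/625 ≈ 0.900800
step 5 [5y] zero: DF = P = 8893/10000 ≈ 0.889300
step 6 [6y] zero: DF = P = 4263/5000 ≈ 0.852600
step 7 [7y] bond c/1=13/400: DF=(4091837/4000000 − 13/400·(0.956700+0.945900+0.920900+0.900800+0.889300+0.852600))/(1+13/400) = 8187/10000 ≈ 0.818700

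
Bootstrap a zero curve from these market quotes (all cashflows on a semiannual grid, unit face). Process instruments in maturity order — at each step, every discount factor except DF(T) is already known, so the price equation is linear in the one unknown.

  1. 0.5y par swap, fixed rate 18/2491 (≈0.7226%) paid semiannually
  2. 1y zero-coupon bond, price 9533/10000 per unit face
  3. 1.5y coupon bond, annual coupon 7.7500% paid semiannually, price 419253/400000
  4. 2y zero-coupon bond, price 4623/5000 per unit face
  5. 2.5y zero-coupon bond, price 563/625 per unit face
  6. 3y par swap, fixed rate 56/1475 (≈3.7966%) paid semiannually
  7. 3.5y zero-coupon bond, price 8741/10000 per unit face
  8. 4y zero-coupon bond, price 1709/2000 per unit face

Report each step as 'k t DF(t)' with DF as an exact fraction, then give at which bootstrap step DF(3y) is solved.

1 1/2 2491/2500
2 1 9533/10000
3 3/2 9363/10000
4 2 4623/5000
5 5/2 563/625
6 3 1117/1250
7 7/2 8741/10000
8 4 1709/2000
DF(3y) is solved at step 6

step 1 [0.5y] swap r/2=9/2491: DF=(1 − 9/2491·(0))/(1+9/2491) = 2491/2500 ≈ 0.996400
step 2 [1y] zero: DF = P = 9533/10000 ≈ 0.953300
step 3 [1.5y] bond c/2=31/800: DF=(419253/400000 − 31/800·(0.996400+0.953300))/(1+31/800) = 9363/10000 ≈ 0.936300
step 4 [2y] zero: DF = P = 4623/5000 ≈ 0.924600
step 5 [2.5y] zero: DF = P = 563/625 ≈ 0.900800
step 6 [3y] swap r/2=28/1475: DF=(1 − 28/1475·(0.996400+0.953300+0.936300+0.924600+0.900800))/(1+28/1475) = 1117/1250 ≈ 0.893600
step 7 [3.5y] zero: DF = P = 8741/10000 ≈ 0.874100
step 8 [4y] zero: DF = P = 1709/2000 ≈ 0.854500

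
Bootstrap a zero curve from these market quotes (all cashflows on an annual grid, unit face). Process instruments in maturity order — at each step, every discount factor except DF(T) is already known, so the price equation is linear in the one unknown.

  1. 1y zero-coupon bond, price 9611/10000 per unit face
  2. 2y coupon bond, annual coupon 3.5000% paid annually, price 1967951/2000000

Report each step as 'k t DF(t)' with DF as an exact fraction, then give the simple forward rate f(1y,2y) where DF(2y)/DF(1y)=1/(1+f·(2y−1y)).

1 1 9611/10000
2 2 4591/5000
f(1y,2y) = ((9611/10000)/(4591/5000) − 1)/(1) = 429/9182 ≈ 4.6722%

step 1 [1y] zero: DF = P = 9611/10000 ≈ 0.961100
step 2 [2y] bond c/1=7/200: DF=(1967951/2000000 − 7/200·(0.961100))/(1+7/200) = 4591/5000 ≈ 0.918200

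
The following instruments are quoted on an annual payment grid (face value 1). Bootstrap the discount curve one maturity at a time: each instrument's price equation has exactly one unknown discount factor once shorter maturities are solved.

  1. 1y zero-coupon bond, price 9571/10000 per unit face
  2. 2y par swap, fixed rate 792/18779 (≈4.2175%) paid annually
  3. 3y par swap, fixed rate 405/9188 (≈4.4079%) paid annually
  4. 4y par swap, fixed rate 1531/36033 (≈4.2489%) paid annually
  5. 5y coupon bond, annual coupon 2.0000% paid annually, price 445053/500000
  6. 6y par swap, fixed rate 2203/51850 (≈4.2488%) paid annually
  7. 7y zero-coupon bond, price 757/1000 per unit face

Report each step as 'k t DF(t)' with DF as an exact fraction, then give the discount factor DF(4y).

1 1 9571/10000
2 2 1151/1250
3 3 1757/2000
4 4 8469/10000
5 5 401/500
6 6 7797/10000
7 7 757/1000
DF(4y) = 8469/10000 ≈ 0.846900

step 1 [1y] zero: DF = P = 9571/10000 ≈ 0.957100
step 2 [2y] swap r/1=792/18779: DF=(1 − 792/18779·(0.957100))/(1+792/18779) = 1151/1250 ≈ 0.920800
step 3 [3y] swap r/1=405/9188: DF=(1 − 405/9188·(0.957100+0.920800))/(1+405/9188) = 1757/2000 ≈ 0.878500
step 4 [4y] swap r/1=1531/36033: DF=(1 − 1531/36033·(0.957100+0.920800+0.878500))/(1+1531/36033) = 8469/10000 ≈ 0.846900
step 5 [5y] bond c/1=1/50: DF=(445053/500000 − 1/50·(0.957100+0.920800+0.878500+0.846900))/(1+1/50) = 401/500 ≈ 0.802000
step 6 [6y] swap r/1=2203/51850: DF=(1 − 2203/51850·(0.957100+0.920800+0.878500+0.846900+0.802000))/(1+2203/51850) = 7797/10000 ≈ 0.779700
step 7 [7y] zero: DF = P = 757/1000 ≈ 0.757000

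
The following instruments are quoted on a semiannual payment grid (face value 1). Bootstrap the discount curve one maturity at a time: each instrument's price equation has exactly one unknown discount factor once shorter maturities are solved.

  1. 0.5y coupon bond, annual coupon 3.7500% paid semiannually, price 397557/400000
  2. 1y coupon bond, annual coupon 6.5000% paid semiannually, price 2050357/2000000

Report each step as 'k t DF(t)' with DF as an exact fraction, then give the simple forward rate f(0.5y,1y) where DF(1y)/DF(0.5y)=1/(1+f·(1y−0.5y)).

1 1/2 2439/2500
2 1 4811/5000
f(0.5y,1y) = ((2439/2500)/(4811/5000) − 1)/(1/2) = 134/4811 ≈ 2.7853%

step 1 [0.5y] bond c/2=3/160: DF=(397557/400000 − 3/160·(0))/(1+3/160) = 2439/2500 ≈ 0.975600
step 2 [1y] bond c/2=13/400: DF=(2050357/2000000 − 13/400·(0.975600))/(1+13/400) = 4811/5000 ≈ 0.962200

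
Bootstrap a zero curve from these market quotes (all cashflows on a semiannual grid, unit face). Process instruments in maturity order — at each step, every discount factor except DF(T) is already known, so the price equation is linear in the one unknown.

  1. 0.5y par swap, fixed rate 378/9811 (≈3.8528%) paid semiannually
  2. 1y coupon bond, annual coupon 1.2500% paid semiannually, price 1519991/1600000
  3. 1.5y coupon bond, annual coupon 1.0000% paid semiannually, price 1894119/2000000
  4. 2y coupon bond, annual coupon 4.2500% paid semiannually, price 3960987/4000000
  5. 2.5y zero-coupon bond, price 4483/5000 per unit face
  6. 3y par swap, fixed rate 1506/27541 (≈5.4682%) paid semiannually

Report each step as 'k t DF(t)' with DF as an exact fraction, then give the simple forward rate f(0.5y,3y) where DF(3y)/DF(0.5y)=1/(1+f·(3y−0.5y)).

1 1/2 9811/10000
2 1 469/500
3 3/2 583/625
4 2 9103/10000
5 5/2 4483/5000
6 3 4247/5000
f(0.5y,3y) = ((9811/10000)/(4247/5000) − 1)/(5/2) = 1317/21235 ≈ 6.2020%

step 1 [0.5y] swap r/2=189/9811: DF=(1 − 189/9811·(0))/(1+189/9811) = 9811/10000 ≈ 0.981100
step 2 [1y] bond c/2=1/160: DF=(1519991/1600000 − 1/160·(0.981100))/(1+1/160) = 469/500 ≈ 0.938000
step 3 [1.5y] bond c/2=1/200: DF=(1894119/2000000 − 1/200·(0.981100+0.938000))/(1+1/200) = 583/625 ≈ 0.932800
step 4 [2y] bond c/2=17/800: DF=(3960987/4000000 − 17/800·(0.981100+0.938000+0.932800))/(1+17/800) = 9103/10000 ≈ 0.910300
step 5 [2.5y] zero: DF = P = 4483/5000 ≈ 0.896600
step 6 [3y] swap r/2=753/27541: DF=(1 − 753/27541·(0.981100+0.938000+0.932800+0.910300+0.896600))/(1+753/27541) = 4247/5000 ≈ 0.849400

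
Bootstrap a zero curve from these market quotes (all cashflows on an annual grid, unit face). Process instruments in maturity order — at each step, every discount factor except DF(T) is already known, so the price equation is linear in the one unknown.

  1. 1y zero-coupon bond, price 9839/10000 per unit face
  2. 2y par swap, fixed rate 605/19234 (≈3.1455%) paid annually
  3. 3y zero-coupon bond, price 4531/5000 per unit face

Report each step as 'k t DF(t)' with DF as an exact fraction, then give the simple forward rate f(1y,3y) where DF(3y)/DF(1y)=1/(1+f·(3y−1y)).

1 1 9839/10000
2 2 1879/2000
3 3 4531/5000
f(1y,3y) = ((9839/10000)/(4531/5000) − 1)/(2) = 777/18124 ≈ 4.2871%

step 1 [1y] zero: DF = P = 9839/10000 ≈ 0.983900
step 2 [2y] swap r/1=605/19234: DF=(1 − 605/19234·(0.983900))/(1+605/19234) = 1879/2000 ≈ 0.939500
step 3 [3y] zero: DF = P = 4531/5000 ≈ 0.906200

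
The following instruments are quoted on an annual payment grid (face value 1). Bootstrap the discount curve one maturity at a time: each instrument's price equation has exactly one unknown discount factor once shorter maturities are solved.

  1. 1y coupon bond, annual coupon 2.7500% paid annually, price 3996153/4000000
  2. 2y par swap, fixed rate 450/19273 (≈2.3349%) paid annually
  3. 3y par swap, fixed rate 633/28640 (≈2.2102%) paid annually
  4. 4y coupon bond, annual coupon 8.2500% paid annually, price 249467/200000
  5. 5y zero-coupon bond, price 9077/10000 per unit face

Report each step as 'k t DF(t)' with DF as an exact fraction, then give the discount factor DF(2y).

step 1 [1y] bond c/1=11/400: DF=(3996153/4000000 − 11/400·(0))/(1+11/400) = 9723/10000 ≈ 0.972300
step 2 [2y] swap r/1=450/19273: DF=(1 − 450/19273·(0.972300))/(1+450/19273) = 191/200 ≈ 0.955000
step 3 [3y] swap r/1=633/28640: DF=(1 − 633/28640·(0.972300+0.955000))/(1+633/28640) = 9367/10000 ≈ 0.936700
step 4 [4y] bond c/1=33/400: DF=(249467/200000 − 33/400·(0.972300+0.955000+0.936700))/(1+33/400) = 467/500 ≈ 0.934000
step 5 [5y] zero: DF = P = 9077/10000 ≈ 0.907700

1 1 9723/10000
2 2 191/200
3 3 9367/10000
4 4 467/500
5 5 9077/10000
DF(2y) = 191/200 ≈ 0.955000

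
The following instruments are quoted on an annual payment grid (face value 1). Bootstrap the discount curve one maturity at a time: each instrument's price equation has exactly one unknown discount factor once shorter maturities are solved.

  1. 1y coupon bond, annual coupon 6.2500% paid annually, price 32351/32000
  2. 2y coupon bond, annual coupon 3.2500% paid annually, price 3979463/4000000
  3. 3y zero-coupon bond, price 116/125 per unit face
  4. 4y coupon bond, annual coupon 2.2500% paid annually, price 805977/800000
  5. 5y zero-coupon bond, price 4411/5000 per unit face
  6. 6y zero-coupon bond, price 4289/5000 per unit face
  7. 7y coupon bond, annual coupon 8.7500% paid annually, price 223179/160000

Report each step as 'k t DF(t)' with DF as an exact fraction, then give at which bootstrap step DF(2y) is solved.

1 1 1903/2000
2 2 1167/1250
3 3 116/125
4 4 4617/5000
5 5 4411/5000
6 6 4289/5000
7 7 421/500
DF(2y) is solved at step 2

step 1 [1y] bond c/1=1/16: DF=(32351/32000 − 1/16·(0))/(1+1/16) = 1903/2000 ≈ 0.951500
step 2 [2y] bond c/1=13/400: DF=(3979463/4000000 − 13/400·(0.951500))/(1+13/400) = 1167/1250 ≈ 0.933600
step 3 [3y] zero: DF = P = 116/125 ≈ 0.928000
step 4 [4y] bond c/1=9/400: DF=(805977/800000 − 9/400·(0.951500+0.933600+0.928000))/(1+9/400) = 4617/5000 ≈ 0.923400
step 5 [5y] zero: DF = P = 4411/5000 ≈ 0.882200
step 6 [6y] zero: DF = P = 4289/5000 ≈ 0.857800
step 7 [7y] bond c/1=7/80: DF=(223179/160000 − 7/80·(0.951500+0.933600+0.928000+0.923400+0.882200+0.857800))/(1+7/80) = 421/500 ≈ 0.842000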